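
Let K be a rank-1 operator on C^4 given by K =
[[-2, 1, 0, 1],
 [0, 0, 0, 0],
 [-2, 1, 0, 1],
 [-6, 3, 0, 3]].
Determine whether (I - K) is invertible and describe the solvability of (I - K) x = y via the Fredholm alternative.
(I - K) is singular (det(I - K) = 0, i.e. 1 ∈ sigma(K)). (I - K) x = y is solvable iff y ⊥ ker((I - K)^*) = span{(-2, 1, 0, 1)}, i.e. iff -2y_1 + y_2 + y_4 = 0. When solvable, the solutions are x = y + c·(1, 0, 1, 3), c arbitrary (ker(I - K) = span{(1, 0, 1, 3)}, dimension 1).

K has rank 1, so it is an outer product K = u v^T: every row of K is a multiple of one row vector. Reading off the entries, u = (1, 0, 1, 3) and v = (-2, 1, 0, 1) (row i of K equals u_i·v^T). A rank-one matrix u v^T satisfies K u = u (v·u) and kills the (3)-dimensional subspace v^⊥, so its characteristic polynomial is lambda^3 (lambda - v·u) with v·u = tr K = 1. Hence the eigenvalues of I - K are 1 (multiplicity 3) and 1 - (1) = 0, so det(I - K) = 0. (Direct check: I - K =
[[3, -1, 0, -1],
 [0, 1, 0, 0],
 [2, -1, 1, -1],
 [6, -3, 0, -2]]
has determinant 0.) So 1 is an eigenvalue of K and (I - K) is not invertible. The finite-dimensional Fredholm alternative says: either (I - K) is invertible, or ker(I - K) ≠ {0} and then range(I - K) = ker((I - K)^*)^⊥, with dim ker(I - K) = dim ker((I - K)^*). We are in the second case, so we need both kernels. Kernel of I - K: (I - K) u = u - u (v·u) = u - u = 0, so ker(I - K) = span{u} = span{(1, 0, 1, 3)} (it is exactly 1-dimensional because rank(I - K) = 3). Kernel of the adjoint: K is real, so (I - K)^* = I - K^T = I - v u^T, and (I - v u^T) v = v - v (u·v) = 0; hence ker((I - K)^*) = span{v} = span{(-2, 1, 0, 1)}. Therefore (I - K) x = y is solvable iff <y, v> = 0, i.e. iff -2y_1 + y_2 + y_4 = 0. When this holds, K y = u (v·y) = 0, so (I - K) y = y and x = y is a particular solution; the full solution set is the line x = y + c·u = y + c·(1, 0, 1, 3), c ∈ C.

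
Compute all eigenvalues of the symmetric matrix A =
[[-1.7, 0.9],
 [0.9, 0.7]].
sigma(A) ≈ {-2, 1}

A is real symmetric, so its spectrum consists of real eigenvalues. Expanding the characteristic polynomial of the displayed matrix gives
  det(λ I - A) = p(λ) = λ^2 + (1)λ + (-2).
Solving p(λ) = 0 yields eigenvalues ≈ -2, 1. (A is shown rounded to 4 decimals, so these recover the underlying integer eigenvalues to within that precision.)
Verification: the trace of A = -1 equals the sum of eigenvalues -1, and det(A) ≈ -2.0000 matches the eigenvalue product -2.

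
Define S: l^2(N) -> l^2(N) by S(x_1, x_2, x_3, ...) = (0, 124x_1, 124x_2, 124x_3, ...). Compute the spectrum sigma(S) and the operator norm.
sigma(S) = closed disk {z in C : |z| ≤ 124}; ||S|| = 124

Note S = 124·U where U is the unit right shift (U x)_k = x_{k-1} (with x_0 := 0); so ||S|| = 124||U|| and sigma(S) = 124·sigma(U). ||S x||^2 = sum_{k≥1} |124x_k|^2 = 15376||x||^2, so ||S|| = 124 and sigma(S) ⊂ {|z| ≤ 124}. For any |lambda| < 124, the equation (S - lambda I) x = 0 forces x_1 = 0, then 124x_k = lambda x_{k+1} ⇒ x = 0, so S has no eigenvalues. But (S - lambda I) is not surjective for |lambda| < 124: solving (S - lambda I) x = e_1 would require x_n proportional to (lambda/124)^(-n), which is not in l^2. So every |lambda| < 124 lies in the residual spectrum. The boundary |lambda| = 124 is in the approximate point spectrum (the spectrum is closed). Hence sigma(S) is the closed disk of radius 124.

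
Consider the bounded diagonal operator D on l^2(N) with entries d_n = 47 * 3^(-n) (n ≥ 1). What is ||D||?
||D|| = 47/3 (attained at n = 1)

For D diagonal, ||D|| = sup_n |d_n|. The sequence d_n = 47 * 3^(-n) is positive and strictly decreasing (ratio 3^(-1) < 1), so the supremum is d_1 = 47/3. Hence ||D|| = 47/3.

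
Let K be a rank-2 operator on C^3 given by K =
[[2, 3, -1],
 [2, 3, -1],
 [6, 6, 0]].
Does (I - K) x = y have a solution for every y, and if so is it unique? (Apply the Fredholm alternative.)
(I - K) is invertible (det(I - K) = 8 ≠ 0), so for every y in C^3 the equation (I - K) x = y has a unique solution.

K has rank 2 and factors as K = U V^T = u1 v1^T + u2 v2^T with u1 = (1, 1, 0), v1 = (-2, -1, -1), u2 = (2, 2, 3), v2 = (2, 2, 0) (multiplying out reproduces the displayed K). The nonzero eigenvalues of U V^T coincide with those of the 2 x 2 matrix G = V^T U = [[v1·u1, v1·u2], [v2·u1, v2·u2]] = [[-3, -9], [4, 8]], and by the Sylvester determinant identity det(I_3 - U V^T) = det(I_2 - V^T U) = det([[4, 9], [-4, -7]]) = (4)(-7) - (9)(-4) = 8. (Direct check: I - K =
[[-1, -3, 1],
 [-2, -2, 1],
 [-6, -6, 1]]
has determinant 8.) The finite-dimensional Fredholm alternative says: either (I - K) is invertible, or ker(I - K) ≠ {0} and then range(I - K) = ker((I - K)^*)^⊥, with dim ker(I - K) = dim ker((I - K)^*). Since det(I - K) ≠ 0, 1 is not an eigenvalue of K and ker(I - K) = {0}, so we are in the first case: for every y there is a unique x = (I - K)^(-1) y. (Explicitly, by the Woodbury identity, (I - U V^T)^(-1) = I + U (I_2 - G)^(-1) V^T.)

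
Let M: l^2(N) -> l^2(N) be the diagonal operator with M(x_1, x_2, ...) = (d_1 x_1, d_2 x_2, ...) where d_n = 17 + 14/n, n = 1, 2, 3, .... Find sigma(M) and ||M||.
sigma(M) = {17 + 14/n : n ≥ 1} ∪ {17}; ||M|| = 31

A bounded diagonal operator on l^2 with diagonal entries d_n has spectrum equal to the closure of {d_n : n ≥ 1}: every d_n is an eigenvalue (with eigenvector e_n), so {d_n} ⊂ sigma(M); the spectrum is closed, so its closure is too; and for lambda not in the closure, (M - lambda I) has bounded inverse (the diagonal entries 1/(d_n - lambda) are bounded). For our sequence d_n = 17 + 14/n, n = 1, 2, 3, ...:
  - {d_n} = {17 + 14/n : n ≥ 1}; the only limit point is 17
  - closure = {17 + 14/n : n ≥ 1} ∪ {17}
For the norm: a diagonal operator has ||M|| = sup_n |d_n|. Here d_n = 17 + 14/n is positive and decreasing, so sup_n |d_n| = d_1 = 17 + 14 = 31. So ||M|| = 31.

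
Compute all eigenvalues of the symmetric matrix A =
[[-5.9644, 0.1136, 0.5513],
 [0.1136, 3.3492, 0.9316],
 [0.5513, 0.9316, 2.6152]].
sigma(A) ≈ {-6, 2, 4}

A is real symmetric, so its spectrum consists of real eigenvalues. Expanding the characteristic polynomial of the displayed matrix gives
  det(λ I - A) = p(λ) = λ^3 + (0)λ^2 + (-28)λ + (48).
Solving p(λ) = 0 yields eigenvalues ≈ -6, 2, 4. (A is shown rounded to 4 decimals, so these recover the underlying integer eigenvalues to within that precision.)
Verification: the trace of A = 0 equals the sum of eigenvalues 0, and det(A) ≈ -47.9998 matches the eigenvalue product -48.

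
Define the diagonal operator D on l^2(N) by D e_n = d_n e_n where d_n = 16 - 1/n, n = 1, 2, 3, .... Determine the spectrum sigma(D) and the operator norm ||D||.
sigma(D) = {16 - 1/n : n ≥ 1} ∪ {16}; ||D|| = 16

A bounded diagonal operator on l^2 with diagonal entries d_n has spectrum equal to the closure of {d_n : n ≥ 1}: every d_n is an eigenvalue (with eigenvector e_n), so {d_n} ⊂ sigma(D); the spectrum is closed, so its closure is too; and for lambda not in the closure, (D - lambda I) has bounded inverse (the diagonal entries 1/(d_n - lambda) are bounded). For our sequence d_n = 16 - 1/n, n = 1, 2, 3, ...:
  - {d_n} = {16 - 1/n : n ≥ 1}; the only limit point is 16
  - closure = {16 - 1/n : n ≥ 1} ∪ {16}
For the norm: a diagonal operator has ||D|| = sup_n |d_n|. Here d_n = 16 - 1/n increases monotonically from d_1 = 15 toward 16, with all terms in [15, 16); so sup_n |d_n| = 16 (the supremum is the limit, not attained). So ||D|| = 16.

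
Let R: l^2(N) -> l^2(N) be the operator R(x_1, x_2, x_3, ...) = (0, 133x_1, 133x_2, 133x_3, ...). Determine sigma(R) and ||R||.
sigma(R) = closed disk {z in C : |z| ≤ 133}; ||R|| = 133

Note R = 133·U where U is the unit right shift (U x)_k = x_{k-1} (with x_0 := 0); so ||R|| = 133||U|| and sigma(R) = 133·sigma(U). ||R x||^2 = sum_{k≥1} |133x_k|^2 = 17689||x||^2, so ||R|| = 133 and sigma(R) ⊂ {|z| ≤ 133}. For any |lambda| < 133, the equation (R - lambda I) x = 0 forces x_1 = 0, then 133x_k = lambda x_{k+1} ⇒ x = 0, so R has no eigenvalues. But (R - lambda I) is not surjective for |lambda| < 133: solving (R - lambda I) x = e_1 would require x_n proportional to (lambda/133)^(-n), which is not in l^2. So every |lambda| < 133 lies in the residual spectrum. The boundary |lambda| = 133 is in the approximate point spectrum (the spectrum is closed). Hence sigma(R) is the closed disk of radius 133.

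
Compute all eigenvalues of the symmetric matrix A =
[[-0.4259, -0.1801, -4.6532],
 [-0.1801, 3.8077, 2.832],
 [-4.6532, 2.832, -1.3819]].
sigma(A) ≈ {-6, 2, 6}

A is real symmetric, so its spectrum consists of real eigenvalues. Expanding the characteristic polynomial of the displayed matrix gives
  det(λ I - A) = p(λ) = λ^3 + (-2)λ^2 + (-36)λ + (71.997).
Solving p(λ) = 0 yields eigenvalues ≈ -6, 2, 6. (A is shown rounded to 4 decimals, so these recover the underlying integer eigenvalues to within that precision.)
Verification: the trace of A = 2 equals the sum of eigenvalues 2, and det(A) ≈ -71.9970 matches the eigenvalue product -72.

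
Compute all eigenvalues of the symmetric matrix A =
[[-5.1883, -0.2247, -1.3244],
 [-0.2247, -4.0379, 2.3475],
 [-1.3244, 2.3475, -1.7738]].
sigma(A) ≈ {-6, -5, 0}

A is real symmetric, so its spectrum consists of real eigenvalues. Expanding the characteristic polynomial of the displayed matrix gives
  det(λ I - A) = p(λ) = λ^3 + (11)λ^2 + (30)λ + (0).
Solving p(λ) = 0 yields eigenvalues ≈ -6, -5, 0. (A is shown rounded to 4 decimals, so these recover the underlying integer eigenvalues to within that precision.)
Verification: the trace of A = -11 equals the sum of eigenvalues -11, and det(A) ≈ 0.0000 matches the eigenvalue product 0.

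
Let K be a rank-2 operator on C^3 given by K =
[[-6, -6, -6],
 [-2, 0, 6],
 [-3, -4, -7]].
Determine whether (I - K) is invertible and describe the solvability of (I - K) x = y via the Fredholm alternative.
(I - K) is invertible (det(I - K) = 50 ≠ 0), so for every y in C^3 the equation (I - K) x = y has a unique solution.

K has rank 2 and factors as K = U V^T = u1 v1^T + u2 v2^T with u1 = (0, -2, 1), v1 = (3, 2, -1), u2 = (3, -2, 3), v2 = (-2, -2, -2) (multiplying out reproduces the displayed K). The nonzero eigenvalues of U V^T coincide with those of the 2 x 2 matrix G = V^T U = [[v1·u1, v1·u2], [v2·u1, v2·u2]] = [[-5, 2], [2, -8]], and by the Sylvester determinant identity det(I_3 - U V^T) = det(I_2 - V^T U) = det([[6, -2], [-2, 9]]) = (6)(9) - (-2)(-2) = 50. (Direct check: I - K =
[[7, 6, 6],
 [2, 1, -6],
 [3, 4, 8]]
has determinant 50.) The finite-dimensional Fredholm alternative says: either (I - K) is invertible, or ker(I - K) ≠ {0} and then range(I - K) = ker((I - K)^*)^⊥, with dim ker(I - K) = dim ker((I - K)^*). Since det(I - K) ≠ 0, 1 is not an eigenvalue of K and ker(I - K) = {0}, so we are in the first case: for every y there is a unique x = (I - K)^(-1) y. (Explicitly, by the Woodbury identity, (I - U V^T)^(-1) = I + U (I_2 - G)^(-1) V^T.)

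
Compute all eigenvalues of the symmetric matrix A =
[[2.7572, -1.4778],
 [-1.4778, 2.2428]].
sigma(A) ≈ {1, 4}

A is real symmetric, so its spectrum consists of real eigenvalues. Expanding the characteristic polynomial of the displayed matrix gives
  det(λ I - A) = p(λ) = λ^2 + (-5)λ + (4).
Solving p(λ) = 0 yields eigenvalues ≈ 1, 4. (A is shown rounded to 4 decimals, so these recover the underlying integer eigenvalues to within that precision.)
Verification: the trace of A = 5 equals the sum of eigenvalues 5, and det(A) ≈ 4.0000 matches the eigenvalue product 4.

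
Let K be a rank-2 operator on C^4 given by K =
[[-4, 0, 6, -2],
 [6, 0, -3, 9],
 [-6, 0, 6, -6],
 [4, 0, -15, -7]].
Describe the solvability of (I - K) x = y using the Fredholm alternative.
(I - K) is invertible (det(I - K) = -78 ≠ 0), so for every y in C^4 the equation (I - K) x = y has a unique solution.

K has rank 2 and factors as K = U V^T = u1 v1^T + u2 v2^T with u1 = (0, 2, -1, -3), v1 = (0, 0, 3, 3), u2 = (2, -3, 3, -2), v2 = (-2, 0, 3, -1) (multiplying out reproduces the displayed K). The nonzero eigenvalues of U V^T coincide with those of the 2 x 2 matrix G = V^T U = [[v1·u1, v1·u2], [v2·u1, v2·u2]] = [[-12, 3], [0, 7]], and by the Sylvester determinant identity det(I_4 - U V^T) = det(I_2 - V^T U) = det([[13, -3], [0, -6]]) = (13)(-6) - (-3)(0) = -78. (Direct check: I - K =
[[5, 0, -6, 2],
 [-6, 1, 3, -9],
 [6, 0, -5, 6],
 [-4, 0, 15, 8]]
has determinant -78.) The finite-dimensional Fredholm alternative says: either (I - K) is invertible, or ker(I - K) ≠ {0} and then range(I - K) = ker((I - K)^*)^⊥, with dim ker(I - K) = dim ker((I - K)^*). Since det(I - K) ≠ 0, 1 is not an eigenvalue of K and ker(I - K) = {0}, so we are in the first case: for every y there is a unique x = (I - K)^(-1) y. (Explicitly, by the Woodbury identity, (I - U V^T)^(-1) = I + U (I_2 - G)^(-1) V^T.)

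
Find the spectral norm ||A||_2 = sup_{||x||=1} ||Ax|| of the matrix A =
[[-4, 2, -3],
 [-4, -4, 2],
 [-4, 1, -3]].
||A||_2 ≈ 7.4901 (= sqrt(largest eigenvalue of A^T A))

||A||_2 = sigma_max(A) = sqrt(lambda_max(A^T A)). Form the symmetric matrix M = A^T A =
[[48, 4, 16],
 [4, 21, -17],
 [16, -17, 22]].
Its characteristic polynomial (trace, sum of principal 2x2 minors, determinant of M give the coefficients) is
  p(λ) = det(λ I - M) = λ^3 - 91λ^2 + 1965λ - 400.
No integer candidate from the rational root theorem (±divisors of 400) is a root, so the roots are irrational. The cubic discriminant is Δ = 1703010125 > 0, so there are three distinct real roots. p(0) = -400 and p(1) = 1475 have opposite signs, so a root lies in (0, 1); Newton's method refines it to λ ≈ 0.2055. p(34) = 518 and p(35) = -225 have opposite signs, so a root lies in (34, 35); Newton's method refines it to λ ≈ 34.6935. p(56) = -120 and p(57) = 1139 have opposite signs, so a root lies in (56, 57); Newton's method refines it to λ ≈ 56.1009. Check (Vieta): the three roots sum to 91, matching tr M = 91.
So the eigenvalues of A^T A are ≈ 0.2055, 34.6935, 56.1009 (all ≥ 0, as they must be for A^T A). The largest is λ_max ≈ 56.1009, hence ||A||_2 = sqrt(λ_max) ≈ 7.4901.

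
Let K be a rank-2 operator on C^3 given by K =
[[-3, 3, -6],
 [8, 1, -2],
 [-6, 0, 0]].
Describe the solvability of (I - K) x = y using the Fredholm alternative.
(I - K) is invertible (det(I - K) = -60 ≠ 0), so for every y in C^3 the equation (I - K) x = y has a unique solution.

K has rank 2 and factors as K = U V^T = u1 v1^T + u2 v2^T with u1 = (-3, -1, 0), v1 = (-2, -1, 2), u2 = (-3, 2, -2), v2 = (3, 0, 0) (multiplying out reproduces the displayed K). The nonzero eigenvalues of U V^T coincide with those of the 2 x 2 matrix G = V^T U = [[v1·u1, v1·u2], [v2·u1, v2·u2]] = [[7, 0], [-9, -9]], and by the Sylvester determinant identity det(I_3 - U V^T) = det(I_2 - V^T U) = det([[-6, 0], [9, 10]]) = (-6)(10) - (0)(9) = -60. (Direct check: I - K =
[[4, -3, 6],
 [-8, 0, 2],
 [6, 0, 1]]
has determinant -60.) The finite-dimensional Fredholm alternative says: either (I - K) is invertible, or ker(I - K) ≠ {0} and then range(I - K) = ker((I - K)^*)^⊥, with dim ker(I - K) = dim ker((I - K)^*). Since det(I - K) ≠ 0, 1 is not an eigenvalue of K and ker(I - K) = {0}, so we are in the first case: for every y there is a unique x = (I - K)^(-1) y. (Explicitly, by the Woodbury identity, (I - U V^T)^(-1) = I + U (I_2 - G)^(-1) V^T.)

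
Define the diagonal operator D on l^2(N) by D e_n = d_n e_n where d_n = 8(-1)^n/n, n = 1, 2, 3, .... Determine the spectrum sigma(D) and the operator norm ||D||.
sigma(D) = {8(-1)^n/n : n ≥ 1} ∪ {0}; ||D|| = 8

A bounded diagonal operator on l^2 with diagonal entries d_n has spectrum equal to the closure of {d_n : n ≥ 1}: every d_n is an eigenvalue (with eigenvector e_n), so {d_n} ⊂ sigma(D); the spectrum is closed, so its closure is too; and for lambda not in the closure, (D - lambda I) has bounded inverse (the diagonal entries 1/(d_n - lambda) are bounded). For our sequence d_n = 8(-1)^n/n, n = 1, 2, 3, ...:
  - {d_n} = {8(-1)^n/n : n ≥ 1}; the only limit point is 0
  - closure = {8(-1)^n/n : n ≥ 1} ∪ {0}
For the norm: a diagonal operator has ||D|| = sup_n |d_n|. Here |d_n| = 8/n is decreasing, so sup_n |d_n| = |d_1| = 8. So ||D|| = 8.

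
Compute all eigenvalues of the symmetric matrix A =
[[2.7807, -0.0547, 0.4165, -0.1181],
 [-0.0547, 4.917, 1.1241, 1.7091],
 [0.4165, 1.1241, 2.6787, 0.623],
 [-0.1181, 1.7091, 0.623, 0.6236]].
sigma(A) ≈ {0, 2, 3, 6}

A is real symmetric, so its spectrum consists of real eigenvalues. Expanding the characteristic polynomial of the displayed matrix gives
  det(λ I - A) = p(λ) = λ^4 + (-11)λ^3 + (36)λ^2 + (-36)λ + (0).
Solving p(λ) = 0 yields eigenvalues ≈ 0, 2, 3, 6. (A is shown rounded to 4 decimals, so these recover the underlying integer eigenvalues to within that precision.)
Verification: the trace of A = 11 equals the sum of eigenvalues 11, and det(A) ≈ -0.0005 matches the eigenvalue product 0.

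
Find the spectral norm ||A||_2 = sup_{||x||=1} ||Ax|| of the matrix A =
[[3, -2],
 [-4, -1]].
||A||_2 = sqrt((30 + sqrt(416))/2) ≈ 5.0198 (= sqrt(largest eigenvalue of A^T A))

||A||_2 = sigma_max(A) = sqrt(lambda_max(A^T A)). Form the symmetric matrix M = A^T A =
[[25, -2],
 [-2, 5]].
Its characteristic polynomial (trace, determinant of M give the coefficients) is
  p(λ) = det(λ I - M) = λ^2 - 30λ + 121.
For λ^2 - 30λ + 121 the discriminant is 416. It is nonnegative but not a perfect square, so the roots are real and irrational: λ = (30 ± sqrt(416))/2 ≈ 25.198, 4.802.
So the eigenvalues of A^T A are ≈ 4.802, 25.198 (all ≥ 0, as they must be for A^T A). The largest is λ_max = (30 + sqrt(416))/2 ≈ 25.198, hence ||A||_2 = sqrt(λ_max) = sqrt((30 + sqrt(416))/2) ≈ 5.0198.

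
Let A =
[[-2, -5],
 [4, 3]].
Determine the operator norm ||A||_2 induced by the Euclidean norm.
||A||_2 = sqrt((54 + sqrt(2132))/2) ≈ 7.0772 (= sqrt(largest eigenvalue of A^T A))

||A||_2 = sigma_max(A) = sqrt(lambda_max(A^T A)). Form the symmetric matrix M = A^T A =
[[20, 22],
 [22, 34]].
Its characteristic polynomial (trace, determinant of M give the coefficients) is
  p(λ) = det(λ I - M) = λ^2 - 54λ + 196.
For λ^2 - 54λ + 196 the discriminant is 2132. It is nonnegative but not a perfect square, so the roots are real and irrational: λ = (54 ± sqrt(2132))/2 ≈ 50.0868, 3.9132.
So the eigenvalues of A^T A are ≈ 3.9132, 50.0868 (all ≥ 0, as they must be for A^T A). The largest is λ_max = (54 + sqrt(2132))/2 ≈ 50.0868, hence ||A||_2 = sqrt(λ_max) = sqrt((54 + sqrt(2132))/2) ≈ 7.0772.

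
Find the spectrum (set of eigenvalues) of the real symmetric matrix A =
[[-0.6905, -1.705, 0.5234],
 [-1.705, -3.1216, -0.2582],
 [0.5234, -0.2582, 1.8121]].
sigma(A) ≈ {-4, 0, 2}

A is real symmetric, so its spectrum consists of real eigenvalues. Expanding the characteristic polynomial of the displayed matrix gives
  det(λ I - A) = p(λ) = λ^3 + (2)λ^2 + (-8)λ + (0).
Solving p(λ) = 0 yields eigenvalues ≈ -4, 0, 2. (A is shown rounded to 4 decimals, so these recover the underlying integer eigenvalues to within that precision.)
Verification: the trace of A = -2 equals the sum of eigenvalues -2, and det(A) ≈ 0.0001 matches the eigenvalue product 0.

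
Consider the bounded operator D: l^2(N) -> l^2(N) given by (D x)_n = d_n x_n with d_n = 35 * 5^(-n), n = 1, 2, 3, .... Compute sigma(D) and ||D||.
sigma(D) = {35 * 5^(-n) : n ≥ 1} ∪ {0}; ||D|| = 7

A bounded diagonal operator on l^2 with diagonal entries d_n has spectrum equal to the closure of {d_n : n ≥ 1}: every d_n is an eigenvalue (with eigenvector e_n), so {d_n} ⊂ sigma(D); the spectrum is closed, so its closure is too; and for lambda not in the closure, (D - lambda I) has bounded inverse (the diagonal entries 1/(d_n - lambda) are bounded). For our sequence d_n = 35 * 5^(-n), n = 1, 2, 3, ...:
  - {d_n} = {35 * 5^(-n) : n ≥ 1}; the only limit point is 0
  - closure = {35 * 5^(-n) : n ≥ 1} ∪ {0}
For the norm: a diagonal operator has ||D|| = sup_n |d_n|. Here d_n = 35 * 5^(-n) is positive and decreasing, so sup_n |d_n| = d_1 = 35/5 = 7. So ||D|| = 7.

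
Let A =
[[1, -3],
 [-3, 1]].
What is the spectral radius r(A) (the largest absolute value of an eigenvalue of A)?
r(A) = 4

The eigenvalues of A are the roots of its characteristic polynomial. With M = A (coefficients from the trace and determinant):
  p(λ) = det(λ I - M) = λ^2 - 2λ - 8.
For λ^2 - 2λ - 8 the discriminant is 36. It is a perfect square (6^2), so the roots are rational: λ = (2 ± 6)/2 = 4, -2.
Thus the eigenvalues (to 4 decimals) are 4 (modulus 4); -2 (modulus 2). The spectral radius is the largest modulus: r(A) = 4. (Cross-check: r(A) ≤ ||A||_2 ≈ 4; equality holds whenever A is normal, though it can also hold for some non-normal A.)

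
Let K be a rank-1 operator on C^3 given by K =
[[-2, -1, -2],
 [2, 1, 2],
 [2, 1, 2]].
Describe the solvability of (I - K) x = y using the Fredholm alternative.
(I - K) is singular (det(I - K) = 0, i.e. 1 ∈ sigma(K)). (I - K) x = y is solvable iff y ⊥ ker((I - K)^*) = span{(-2, -1, -2)}, i.e. iff -2y_1 - y_2 - 2y_3 = 0. When solvable, the solutions are x = y + c·(1, -1, -1), c arbitrary (ker(I - K) = span{(1, -1, -1)}, dimension 1).

K has rank 1, so it is an outer product K = u v^T: every row of K is a multiple of one row vector. Reading off the entries, u = (1, -1, -1) and v = (-2, -1, -2) (row i of K equals u_i·v^T). A rank-one matrix u v^T satisfies K u = u (v·u) and kills the (2)-dimensional subspace v^⊥, so its characteristic polynomial is lambda^2 (lambda - v·u) with v·u = tr K = 1. Hence the eigenvalues of I - K are 1 (multiplicity 2) and 1 - (1) = 0, so det(I - K) = 0. (Direct check: I - K =
[[3, 1, 2],
 [-2, 0, -2],
 [-2, -1, -1]]
has determinant 0.) So 1 is an eigenvalue of K and (I - K) is not invertible. The finite-dimensional Fredholm alternative says: either (I - K) is invertible, or ker(I - K) ≠ {0} and then range(I - K) = ker((I - K)^*)^⊥, with dim ker(I - K) = dim ker((I - K)^*). We are in the second case, so we need both kernels. Kernel of I - K: (I - K) u = u - u (v·u) = u - u = 0, so ker(I - K) = span{u} = span{(1, -1, -1)} (it is exactly 1-dimensional because rank(I - K) = 2). Kernel of the adjoint: K is real, so (I - K)^* = I - K^T = I - v u^T, and (I - v u^T) v = v - v (u·v) = 0; hence ker((I - K)^*) = span{v} = span{(-2, -1, -2)}. Therefore (I - K) x = y is solvable iff <y, v> = 0, i.e. iff -2y_1 - y_2 - 2y_3 = 0. When this holds, K y = u (v·y) = 0, so (I - K) y = y and x = y is a particular solution; the full solution set is the line x = y + c·u = y + c·(1, -1, -1), c ∈ C.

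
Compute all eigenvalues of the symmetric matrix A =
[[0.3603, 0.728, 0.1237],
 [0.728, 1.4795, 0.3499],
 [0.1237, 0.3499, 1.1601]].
sigma(A) ≈ {0, 1, 2}

A is real symmetric, so its spectrum consists of real eigenvalues. Expanding the characteristic polynomial of the displayed matrix gives
  det(λ I - A) = p(λ) = λ^3 + (-3)λ^2 + (2)λ + (0).
Solving p(λ) = 0 yields eigenvalues ≈ 0, 1, 2. (A is shown rounded to 4 decimals, so these recover the underlying integer eigenvalues to within that precision.)
Verification: the trace of A = 3 equals the sum of eigenvalues 3, and det(A) ≈ -0.0002 matches the eigenvalue product 0.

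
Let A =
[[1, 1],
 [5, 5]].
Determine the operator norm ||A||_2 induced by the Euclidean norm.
||A||_2 = sqrt(52) ≈ 7.2111 (= sqrt(largest eigenvalue of A^T A))

||A||_2 = sigma_max(A) = sqrt(lambda_max(A^T A)). Form the symmetric matrix M = A^T A =
[[26, 26],
 [26, 26]].
Its characteristic polynomial (trace, determinant of M give the coefficients) is
  p(λ) = det(λ I - M) = λ^2 - 52λ.
For λ^2 - 52λ the discriminant is 2704. It is a perfect square (52^2), so the roots are rational: λ = (52 ± 52)/2 = 52, 0.
So the eigenvalues of A^T A are ≈ 0, 52 (all ≥ 0, as they must be for A^T A). The largest is λ_max = 52, hence ||A||_2 = sqrt(λ_max) = sqrt(52) ≈ 7.2111.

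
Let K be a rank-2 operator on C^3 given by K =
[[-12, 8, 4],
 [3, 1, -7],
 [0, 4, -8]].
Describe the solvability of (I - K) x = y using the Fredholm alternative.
(I - K) is invertible (det(I - K) = 100 ≠ 0), so for every y in C^3 the equation (I - K) x = y has a unique solution.

K has rank 2 and factors as K = U V^T = u1 v1^T + u2 v2^T with u1 = (2, 1, 2), v1 = (-3, 3, -1), u2 = (2, -2, -2), v2 = (-3, 1, 3) (multiplying out reproduces the displayed K). The nonzero eigenvalues of U V^T coincide with those of the 2 x 2 matrix G = V^T U = [[v1·u1, v1·u2], [v2·u1, v2·u2]] = [[-5, -10], [1, -14]], and by the Sylvester determinant identity det(I_3 - U V^T) = det(I_2 - V^T U) = det([[6, 10], [-1, 15]]) = (6)(15) - (10)(-1) = 100. (Direct check: I - K =
[[13, -8, -4],
 [-3, 0, 7],
 [0, -4, 9]]
has determinant 100.) The finite-dimensional Fredholm alternative says: either (I - K) is invertible, or ker(I - K) ≠ {0} and then range(I - K) = ker((I - K)^*)^⊥, with dim ker(I - K) = dim ker((I - K)^*). Since det(I - K) ≠ 0, 1 is not an eigenvalue of K and ker(I - K) = {0}, so we are in the first case: for every y there is a unique x = (I - K)^(-1) y. (Explicitly, by the Woodbury identity, (I - U V^T)^(-1) = I + U (I_2 - G)^(-1) V^T.)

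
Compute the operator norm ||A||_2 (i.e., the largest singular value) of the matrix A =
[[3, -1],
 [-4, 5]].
||A||_2 = sqrt((51 + sqrt(2117))/2) ≈ 6.9646 (= sqrt(largest eigenvalue of A^T A))

||A||_2 = sigma_max(A) = sqrt(lambda_max(A^T A)). Form the symmetric matrix M = A^T A =
[[25, -23],
 [-23, 26]].
Its characteristic polynomial (trace, determinant of M give the coefficients) is
  p(λ) = det(λ I - M) = λ^2 - 51λ + 121.
For λ^2 - 51λ + 121 the discriminant is 2117. It is nonnegative but not a perfect square, so the roots are real and irrational: λ = (51 ± sqrt(2117))/2 ≈ 48.5054, 2.4946.
So the eigenvalues of A^T A are ≈ 2.4946, 48.5054 (all ≥ 0, as they must be for A^T A). The largest is λ_max = (51 + sqrt(2117))/2 ≈ 48.5054, hence ||A||_2 = sqrt(λ_max) = sqrt((51 + sqrt(2117))/2) ≈ 6.9646.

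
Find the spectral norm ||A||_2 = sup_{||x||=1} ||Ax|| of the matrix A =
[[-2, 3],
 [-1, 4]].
||A||_2 = sqrt((30 + sqrt(800))/2) ≈ 5.3983 (= sqrt(largest eigenvalue of A^T A))

||A||_2 = sigma_max(A) = sqrt(lambda_max(A^T A)). Form the symmetric matrix M = A^T A =
[[5, -10],
 [-10, 25]].
Its characteristic polynomial (trace, determinant of M give the coefficients) is
  p(λ) = det(λ I - M) = λ^2 - 30λ + 25.
For λ^2 - 30λ + 25 the discriminant is 800. It is nonnegative but not a perfect square, so the roots are real and irrational: λ = (30 ± sqrt(800))/2 ≈ 29.1421, 0.8579.
So the eigenvalues of A^T A are ≈ 0.8579, 29.1421 (all ≥ 0, as they must be for A^T A). The largest is λ_max = (30 + sqrt(800))/2 ≈ 29.1421, hence ||A||_2 = sqrt(λ_max) = sqrt((30 + sqrt(800))/2) ≈ 5.3983.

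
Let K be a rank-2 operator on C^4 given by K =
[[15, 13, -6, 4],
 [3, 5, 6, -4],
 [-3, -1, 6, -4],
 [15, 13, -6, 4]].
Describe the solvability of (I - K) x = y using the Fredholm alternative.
(I - K) is invertible (det(I - K) = 187 ≠ 0), so for every y in C^4 the equation (I - K) x = y has a unique solution.

K has rank 2 and factors as K = U V^T = u1 v1^T + u2 v2^T with u1 = (-2, 2, 2, -2), v1 = (-3, -2, 3, -2), u2 = (-3, -3, -1, -3), v2 = (-3, -3, 0, 0) (multiplying out reproduces the displayed K). The nonzero eigenvalues of U V^T coincide with those of the 2 x 2 matrix G = V^T U = [[v1·u1, v1·u2], [v2·u1, v2·u2]] = [[12, 18], [0, 18]], and by the Sylvester determinant identity det(I_4 - U V^T) = det(I_2 - V^T U) = det([[-11, -18], [0, -17]]) = (-11)(-17) - (-18)(0) = 187. (Direct check: I - K =
[[-14, -13, 6, -4],
 [-3, -4, -6, 4],
 [3, 1, -5, 4],
 [-15, -13, 6, -3]]
has determinant 187.) The finite-dimensional Fredholm alternative says: either (I - K) is invertible, or ker(I - K) ≠ {0} and then range(I - K) = ker((I - K)^*)^⊥, with dim ker(I - K) = dim ker((I - K)^*). Since det(I - K) ≠ 0, 1 is not an eigenvalue of K and ker(I - K) = {0}, so we are in the first case: for every y there is a unique x = (I - K)^(-1) y. (Explicitly, by the Woodbury identity, (I - U V^T)^(-1) = I + U (I_2 - G)^(-1) V^T.)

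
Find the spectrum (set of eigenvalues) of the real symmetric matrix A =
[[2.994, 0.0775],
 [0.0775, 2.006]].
sigma(A) ≈ {2, 3}

A is real symmetric, so its spectrum consists of real eigenvalues. Expanding the characteristic polynomial of the displayed matrix gives
  det(λ I - A) = p(λ) = λ^2 + (-5)λ + (6).
Solving p(λ) = 0 yields eigenvalues ≈ 2, 3. (A is shown rounded to 4 decimals, so these recover the underlying integer eigenvalues to within that precision.)
Verification: the trace of A = 5 equals the sum of eigenvalues 5, and det(A) ≈ 6.0000 matches the eigenvalue product 6.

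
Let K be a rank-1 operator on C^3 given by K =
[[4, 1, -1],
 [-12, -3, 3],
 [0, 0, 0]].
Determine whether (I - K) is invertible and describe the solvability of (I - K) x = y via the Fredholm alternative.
(I - K) is singular (det(I - K) = 0, i.e. 1 ∈ sigma(K)). (I - K) x = y is solvable iff y ⊥ ker((I - K)^*) = span{(4, 1, -1)}, i.e. iff 4y_1 + y_2 - y_3 = 0. When solvable, the solutions are x = y + c·(1, -3, 0), c arbitrary (ker(I - K) = span{(1, -3, 0)}, dimension 1).

K has rank 1, so it is an outer product K = u v^T: every row of K is a multiple of one row vector. Reading off the entries, u = (1, -3, 0) and v = (4, 1, -1) (row i of K equals u_i·v^T). A rank-one matrix u v^T satisfies K u = u (v·u) and kills the (2)-dimensional subspace v^⊥, so its characteristic polynomial is lambda^2 (lambda - v·u) with v·u = tr K = 1. Hence the eigenvalues of I - K are 1 (multiplicity 2) and 1 - (1) = 0, so det(I - K) = 0. (Direct check: I - K =
[[-3, -1, 1],
 [12, 4, -3],
 [0, 0, 1]]
has determinant 0.) So 1 is an eigenvalue of K and (I - K) is not invertible. The finite-dimensional Fredholm alternative says: either (I - K) is invertible, or ker(I - K) ≠ {0} and then range(I - K) = ker((I - K)^*)^⊥, with dim ker(I - K) = dim ker((I - K)^*). We are in the second case, so we need both kernels. Kernel of I - K: (I - K) u = u - u (v·u) = u - u = 0, so ker(I - K) = span{u} = span{(1, -3, 0)} (it is exactly 1-dimensional because rank(I - K) = 2). Kernel of the adjoint: K is real, so (I - K)^* = I - K^T = I - v u^T, and (I - v u^T) v = v - v (u·v) = 0; hence ker((I - K)^*) = span{v} = span{(4, 1, -1)}. Therefore (I - K) x = y is solvable iff <y, v> = 0, i.e. iff 4y_1 + y_2 - y_3 = 0. When this holds, K y = u (v·y) = 0, so (I - K) y = y and x = y is a particular solution; the full solution set is the line x = y + c·u = y + c·(1, -3, 0), c ∈ C.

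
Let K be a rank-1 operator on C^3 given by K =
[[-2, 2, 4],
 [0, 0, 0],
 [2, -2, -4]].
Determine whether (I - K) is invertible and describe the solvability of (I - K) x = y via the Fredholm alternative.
(I - K) is invertible (det(I - K) = 7 ≠ 0), so for every y in C^3 the equation (I - K) x = y has a unique solution.

K has rank 1, so it is an outer product K = u v^T: every row of K is a multiple of one row vector. Reading off the entries, u = (-2, 0, 2) and v = (1, -1, -2) (row i of K equals u_i·v^T). A rank-one matrix u v^T satisfies K u = u (v·u) and kills the (2)-dimensional subspace v^⊥, so its characteristic polynomial is lambda^2 (lambda - v·u) with v·u = tr K = -6. Hence the eigenvalues of I - K are 1 (multiplicity 2) and 1 - (-6) = 7, so det(I - K) = 7. (Direct check: I - K =
[[3, -2, -4],
 [0, 1, 0],
 [-2, 2, 5]]
has determinant 7.) The finite-dimensional Fredholm alternative says: either (I - K) is invertible, or ker(I - K) ≠ {0} and then range(I - K) = ker((I - K)^*)^⊥, with dim ker(I - K) = dim ker((I - K)^*). Since det(I - K) ≠ 0, 1 is not an eigenvalue of K and ker(I - K) = {0}, so we are in the first case: for every y there is a unique x = (I - K)^(-1) y. Explicitly, by the Sherman–Morrison formula, (I - u v^T)^(-1) = I + u v^T/(1 - v·u), i.e. (I - K)^(-1) = I + K/(7).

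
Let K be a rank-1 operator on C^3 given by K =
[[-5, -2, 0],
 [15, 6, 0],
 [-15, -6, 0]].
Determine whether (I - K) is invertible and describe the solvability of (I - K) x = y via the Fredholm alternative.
(I - K) is singular (det(I - K) = 0, i.e. 1 ∈ sigma(K)). (I - K) x = y is solvable iff y ⊥ ker((I - K)^*) = span{(-5, -2, 0)}, i.e. iff -5y_1 - 2y_2 = 0. When solvable, the solutions are x = y + c·(1, -3, 3), c arbitrary (ker(I - K) = span{(1, -3, 3)}, dimension 1).

K has rank 1, so it is an outer product K = u v^T: every row of K is a multiple of one row vector. Reading off the entries, u = (1, -3, 3) and v = (-5, -2, 0) (row i of K equals u_i·v^T). A rank-one matrix u v^T satisfies K u = u (v·u) and kills the (2)-dimensional subspace v^⊥, so its characteristic polynomial is lambda^2 (lambda - v·u) with v·u = tr K = 1. Hence the eigenvalues of I - K are 1 (multiplicity 2) and 1 - (1) = 0, so det(I - K) = 0. (Direct check: I - K =
[[6, 2, 0],
 [-15, -5, 0],
 [15, 6, 1]]
has determinant 0.) So 1 is an eigenvalue of K and (I - K) is not invertible. The finite-dimensional Fredholm alternative says: either (I - K) is invertible, or ker(I - K) ≠ {0} and then range(I - K) = ker((I - K)^*)^⊥, with dim ker(I - K) = dim ker((I - K)^*). We are in the second case, so we need both kernels. Kernel of I - K: (I - K) u = u - u (v·u) = u - u = 0, so ker(I - K) = span{u} = span{(1, -3, 3)} (it is exactly 1-dimensional because rank(I - K) = 2). Kernel of the adjoint: K is real, so (I - K)^* = I - K^T = I - v u^T, and (I - v u^T) v = v - v (u·v) = 0; hence ker((I - K)^*) = span{v} = span{(-5, -2, 0)}. Therefore (I - K) x = y is solvable iff <y, v> = 0, i.e. iff -5y_1 - 2y_2 = 0. When this holds, K y = u (v·y) = 0, so (I - K) y = y and x = y is a particular solution; the full solution set is the line x = y + c·u = y + c·(1, -3, 3), c ∈ C.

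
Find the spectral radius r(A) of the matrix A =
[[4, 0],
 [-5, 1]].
r(A) = 4

The eigenvalues of A are the roots of its characteristic polynomial. With M = A (coefficients from the trace and determinant):
  p(λ) = det(λ I - M) = λ^2 - 5λ + 4.
For λ^2 - 5λ + 4 the discriminant is 9. It is a perfect square (3^2), so the roots are rational: λ = (5 ± 3)/2 = 4, 1.
Thus the eigenvalues (to 4 decimals) are 4 (modulus 4); 1 (modulus 1). The spectral radius is the largest modulus: r(A) = 4. (Cross-check: r(A) ≤ ||A||_2 ≈ 6.451; equality holds whenever A is normal, though it can also hold for some non-normal A.)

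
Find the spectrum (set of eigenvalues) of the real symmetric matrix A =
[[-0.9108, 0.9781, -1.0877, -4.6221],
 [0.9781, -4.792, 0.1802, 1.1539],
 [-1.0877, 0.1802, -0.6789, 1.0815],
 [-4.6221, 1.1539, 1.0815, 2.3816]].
sigma(A) ≈ {-6, -3, -1, 6}

A is real symmetric, so its spectrum consists of real eigenvalues. Expanding the characteristic polynomial of the displayed matrix gives
  det(λ I - A) = p(λ) = λ^4 + (4)λ^3 + (-33)λ^2 + (-144)λ + (-108.0035).
Solving p(λ) = 0 yields eigenvalues ≈ -6, -3, -1, 6. (A is shown rounded to 4 decimals, so these recover the underlying integer eigenvalues to within that precision.)
Verification: the trace of A = -4 equals the sum of eigenvalues -4, and det(A) ≈ -108.0035 matches the eigenvalue product -108.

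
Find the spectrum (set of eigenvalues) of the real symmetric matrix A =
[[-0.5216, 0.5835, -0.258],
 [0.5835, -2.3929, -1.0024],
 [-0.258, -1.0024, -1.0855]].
sigma(A) ≈ {-3, -1, 0}

A is real symmetric, so its spectrum consists of real eigenvalues. Expanding the characteristic polynomial of the displayed matrix gives
  det(λ I - A) = p(λ) = λ^3 + (4)λ^2 + (3)λ + (0).
Solving p(λ) = 0 yields eigenvalues ≈ -3, -1, 0. (A is shown rounded to 4 decimals, so these recover the underlying integer eigenvalues to within that precision.)
Verification: the trace of A = -4 equals the sum of eigenvalues -4, and det(A) ≈ -0.0001 matches the eigenvalue product 0.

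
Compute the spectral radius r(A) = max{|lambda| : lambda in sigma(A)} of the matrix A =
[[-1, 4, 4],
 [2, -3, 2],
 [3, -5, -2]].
r(A) = 5

The eigenvalues of A are the roots of its characteristic polynomial. With M = A (coefficients from the trace, the sum of principal 2x2 minors, and det A):
  p(λ) = det(λ I - M) = λ^3 + 6λ^2 + λ - 20.
By the rational root theorem any rational root is an integer divisor of 20. Testing λ = -5: p(-5) = -125 + 150 - 5 - 20 = 0, so λ = -5 is a root. Dividing out (λ + 5) leaves p(λ) = (λ + 5)(λ^2 + λ - 4). For λ^2 + λ - 4 the discriminant is 17. It is nonnegative but not a perfect square, so the roots are real and irrational: λ = (-1 ± sqrt(17))/2 ≈ 1.5616, -2.5616.
Thus the eigenvalues (to 4 decimals) are 1.5616 (modulus 1.5616); -2.5616 (modulus 2.5616); -5 (modulus 5). The spectral radius is the largest modulus: r(A) = 5. (Cross-check: r(A) ≤ ||A||_2 ≈ 8.4668; equality holds whenever A is normal, though it can also hold for some non-normal A.)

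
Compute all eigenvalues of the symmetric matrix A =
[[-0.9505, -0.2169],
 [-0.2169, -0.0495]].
sigma(A) ≈ {-1, 0}

A is real symmetric, so its spectrum consists of real eigenvalues. Expanding the characteristic polynomial of the displayed matrix gives
  det(λ I - A) = p(λ) = λ^2 + (1)λ + (0).
Solving p(λ) = 0 yields eigenvalues ≈ -1, 0. (A is shown rounded to 4 decimals, so these recover the underlying integer eigenvalues to within that precision.)
Verification: the trace of A = -1 equals the sum of eigenvalues -1, and det(A) ≈ 0.0000 matches the eigenvalue product 0.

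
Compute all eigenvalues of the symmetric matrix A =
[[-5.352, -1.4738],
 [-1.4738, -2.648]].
sigma(A) ≈ {-6, -2}

A is real symmetric, so its spectrum consists of real eigenvalues. Expanding the characteristic polynomial of the displayed matrix gives
  det(λ I - A) = p(λ) = λ^2 + (8)λ + (12).
Solving p(λ) = 0 yields eigenvalues ≈ -6, -2. (A is shown rounded to 4 decimals, so these recover the underlying integer eigenvalues to within that precision.)
Verification: the trace of A = -8 equals the sum of eigenvalues -8, and det(A) ≈ 12.0000 matches the eigenvalue product 12.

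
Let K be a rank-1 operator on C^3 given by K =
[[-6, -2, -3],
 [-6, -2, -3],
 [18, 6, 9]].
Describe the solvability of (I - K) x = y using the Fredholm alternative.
(I - K) is singular (det(I - K) = 0, i.e. 1 ∈ sigma(K)). (I - K) x = y is solvable iff y ⊥ ker((I - K)^*) = span{(-6, -2, -3)}, i.e. iff -6y_1 - 2y_2 - 3y_3 = 0. When solvable, the solutions are x = y + c·(1, 1, -3), c arbitrary (ker(I - K) = span{(1, 1, -3)}, dimension 1).

K has rank 1, so it is an outer product K = u v^T: every row of K is a multiple of one row vector. Reading off the entries, u = (1, 1, -3) and v = (-6, -2, -3) (row i of K equals u_i·v^T). A rank-one matrix u v^T satisfies K u = u (v·u) and kills the (2)-dimensional subspace v^⊥, so its characteristic polynomial is lambda^2 (lambda - v·u) with v·u = tr K = 1. Hence the eigenvalues of I - K are 1 (multiplicity 2) and 1 - (1) = 0, so det(I - K) = 0. (Direct check: I - K =
[[7, 2, 3],
 [6, 3, 3],
 [-18, -6, -8]]
has determinant 0.) So 1 is an eigenvalue of K and (I - K) is not invertible. The finite-dimensional Fredholm alternative says: either (I - K) is invertible, or ker(I - K) ≠ {0} and then range(I - K) = ker((I - K)^*)^⊥, with dim ker(I - K) = dim ker((I - K)^*). We are in the second case, so we need both kernels. Kernel of I - K: (I - K) u = u - u (v·u) = u - u = 0, so ker(I - K) = span{u} = span{(1, 1, -3)} (it is exactly 1-dimensional because rank(I - K) = 2). Kernel of the adjoint: K is real, so (I - K)^* = I - K^T = I - v u^T, and (I - v u^T) v = v - v (u·v) = 0; hence ker((I - K)^*) = span{v} = span{(-6, -2, -3)}. Therefore (I - K) x = y is solvable iff <y, v> = 0, i.e. iff -6y_1 - 2y_2 - 3y_3 = 0. When this holds, K y = u (v·y) = 0, so (I - K) y = y and x = y is a particular solution; the full solution set is the line x = y + c·u = y + c·(1, 1, -3), c ∈ C.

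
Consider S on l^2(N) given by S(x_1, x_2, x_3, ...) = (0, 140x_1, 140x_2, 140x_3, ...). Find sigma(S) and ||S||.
sigma(S) = closed disk {z in C : |z| ≤ 140}; ||S|| = 140

Note S = 140·U where U is the unit right shift (U x)_k = x_{k-1} (with x_0 := 0); so ||S|| = 140||U|| and sigma(S) = 140·sigma(U). ||S x||^2 = sum_{k≥1} |140x_k|^2 = 19600||x||^2, so ||S|| = 140 and sigma(S) ⊂ {|z| ≤ 140}. For any |lambda| < 140, the equation (S - lambda I) x = 0 forces x_1 = 0, then 140x_k = lambda x_{k+1} ⇒ x = 0, so S has no eigenvalues. But (S - lambda I) is not surjective for |lambda| < 140: solving (S - lambda I) x = e_1 would require x_n proportional to (lambda/140)^(-n), which is not in l^2. So every |lambda| < 140 lies in the residual spectrum. The boundary |lambda| = 140 is in the approximate point spectrum (the spectrum is closed). Hence sigma(S) is the closed disk of radius 140.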